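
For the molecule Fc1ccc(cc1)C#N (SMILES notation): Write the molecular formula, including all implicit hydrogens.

Walk through each heavy atom and fill implicit hydrogens from standard valence (C 4, N 3, O 2, S 2, halogen 1); for lowercase aromatic atoms, an aromatic c carries 1 H when it has two neighbours and 0 H with three, and aromatic n carries 0 H:
  atom 1: F (halogen, monovalent) → 0 H
  atom 2: aromatic c, 3 neighbours → 0 H
  atom 3: aromatic c, 2 neighbours → 1 H
  atom 4: aromatic c, 2 neighbours → 1 H
  atom 5: aromatic c, 3 neighbours → 0 H
  atom 6: aromatic c, 2 neighbours → 1 H
  atom 7: aromatic c, 2 neighbours → 1 H
  atom 8: C, bond orders sum to 4 (valence 4) → 0 H
  atom 9: N, bond orders sum to 3 (valence 3) → 0 H
Totals → C:7, H:4, F:1, N:1.

C7H4FN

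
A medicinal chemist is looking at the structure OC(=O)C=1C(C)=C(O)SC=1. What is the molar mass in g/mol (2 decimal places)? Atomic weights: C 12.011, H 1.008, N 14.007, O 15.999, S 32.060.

158.17 g/mol

First, the molecular formula is C6H6O3S (counting implicit H from valence).
  C: 6 × 12.011 = 72.066
  H: 6 × 1.008 = 6.048
  O: 3 × 15.999 = 47.997
  S: 1 × 32.060 = 32.060
Sum: 6×12.011 + 6×1.008 + 3×15.999 + 1×32.060 = 158.171 → 158.17 g/mol.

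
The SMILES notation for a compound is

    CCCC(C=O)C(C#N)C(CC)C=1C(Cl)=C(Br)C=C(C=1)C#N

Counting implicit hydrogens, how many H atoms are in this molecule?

Walk through each heavy atom and fill implicit hydrogens from standard valence (C 4, N 3, O 2, S 2, halogen 1):
  atom 1: C, bond orders sum to 1 (valence 4) → 3 H
  atom 2: C, bond orders sum to 2 (valence 4) → 2 H
  atom 3: C, bond orders sum to 2 (valence 4) → 2 H
  atom 4: C, bond orders sum to 3 (valence 4) → 1 H
  atom 5: C, bond orders sum to 3 (valence 4) → 1 H
  atom 6: O, bond orders sum to 2 (valence 2) → 0 H
  atom 7: C, bond orders sum to 3 (valence 4) → 1 H
  atom 8: C, bond orders sum to 4 (valence 4) → 0 H
  atom 9: N, bond orders sum to 3 (valence 3) → 0 H
  atom 10: C, bond orders sum to 3 (valence 4) → 1 H
  atom 11: C, bond orders sum to 2 (valence 4) → 2 H
  atom 12: C, bond orders sum to 1 (valence 4) → 3 H
  atom 13: C, bond orders sum to 4 (valence 4) → 0 H
  atom 14: C, bond orders sum to 4 (valence 4) → 0 H
  atom 15: Cl (halogen, monovalent) → 0 H
  atom 16: C, bond orders sum to 4 (valence 4) → 0 H
  atom 17: Br (halogen, monovalent) → 0 H
  atom 18: C, bond orders sum to 3 (valence 4) → 1 H
  atom 19: C, bond orders sum to 4 (valence 4) → 0 H
  atom 20: C, bond orders sum to 3 (valence 4) → 1 H
  atom 21: C, bond orders sum to 4 (valence 4) → 0 H
  atom 22: N, bond orders sum to 3 (valence 3) → 0 H
Total hydrogens: 18.

18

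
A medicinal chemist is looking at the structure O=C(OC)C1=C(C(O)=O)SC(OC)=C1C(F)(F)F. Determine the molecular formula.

C9H7F3O5S

Walk through each heavy atom and fill implicit hydrogens from standard valence (C 4, N 3, O 2, S 2, halogen 1):
  atom 1: O, bond orders sum to 2 (valence 2) → 0 H
  atom 2: C, bond orders sum to 4 (valence 4) → 0 H
  atom 3: O, bond orders sum to 2 (valence 2) → 0 H
  atom 4: C, bond orders sum to 1 (valence 4) → 3 H
  atom 5: C, bond orders sum to 4 (valence 4) → 0 H
  atom 6: C, bond orders sum to 4 (valence 4) → 0 H
  atom 7: C, bond orders sum to 4 (valence 4) → 0 H
  atom 8: O, bond orders sum to 1 (valence 2) → 1 H
  atom 9: O, bond orders sum to 2 (valence 2) → 0 H
  atom 10: S, bond orders sum to 2 (valence 2) → 0 H
  atom 11: C, bond orders sum to 4 (valence 4) → 0 H
  atom 12: O, bond orders sum to 2 (valence 2) → 0 H
  atom 13: C, bond orders sum to 1 (valence 4) → 3 H
  atom 14: C, bond orders sum to 4 (valence 4) → 0 H
  atom 15: C, bond orders sum to 4 (valence 4) → 0 H
  atom 16: F (halogen, monovalent) → 0 H
  atom 17: F (halogen, monovalent) → 0 H
  atom 18: F (halogen, monovalent) → 0 H
Totals → C:9, H:7, F:3, O:5, S:1.
In Hill order: C9H7F3O5S.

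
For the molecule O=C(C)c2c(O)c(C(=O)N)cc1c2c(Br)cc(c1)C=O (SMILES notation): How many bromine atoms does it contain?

1

Scan the SMILES for Br atoms (remember two-letter symbols like Cl and Br are single atoms).
Bromine count: 1.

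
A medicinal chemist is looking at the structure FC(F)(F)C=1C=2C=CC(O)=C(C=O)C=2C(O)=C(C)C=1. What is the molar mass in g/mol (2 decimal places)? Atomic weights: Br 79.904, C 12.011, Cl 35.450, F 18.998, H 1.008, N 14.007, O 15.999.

270.21 g/mol

First, the molecular formula is C13H9F3O3 (counting implicit H from valence).
  C: 13 × 12.011 = 156.143
  F: 3 × 18.998 = 56.994
  H: 9 × 1.008 = 9.072
  O: 3 × 15.999 = 47.997
Sum: 13×12.011 + 3×18.998 + 9×1.008 + 3×15.999 = 270.206 → 270.21 g/mol.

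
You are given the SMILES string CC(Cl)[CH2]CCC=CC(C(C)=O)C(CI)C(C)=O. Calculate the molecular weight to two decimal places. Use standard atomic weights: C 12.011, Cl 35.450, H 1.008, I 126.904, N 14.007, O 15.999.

384.68 g/mol

First, the molecular formula is C14H22ClIO2 (counting implicit H from valence).
  C: 14 × 12.011 = 168.154
  Cl: 1 × 35.450 = 35.450
  H: 22 × 1.008 = 22.176
  I: 1 × 126.904 = 126.904
  O: 2 × 15.999 = 31.998
Sum: 14×12.011 + 1×35.450 + 22×1.008 + 1×126.904 + 2×15.999 = 384.682 → 384.68 g/mol.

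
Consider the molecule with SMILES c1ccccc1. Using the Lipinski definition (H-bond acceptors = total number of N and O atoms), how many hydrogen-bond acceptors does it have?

0

N atoms: 0; O atoms: 0.
Lipinski HBA = 0 + 0 = 0.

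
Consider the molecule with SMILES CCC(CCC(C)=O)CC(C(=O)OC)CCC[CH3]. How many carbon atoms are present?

15

Count every carbon token in the SMILES (each C, including those in ring-closure positions and inside branches).
Carbon count: 15.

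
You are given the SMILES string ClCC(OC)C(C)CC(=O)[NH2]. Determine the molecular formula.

Walk through each heavy atom and fill implicit hydrogens from standard valence (C 4, N 3, O 2, S 2, halogen 1):
  atom 1: Cl (halogen, monovalent) → 0 H
  atom 2: C, bond orders sum to 2 (valence 4) → 2 H
  atom 3: C, bond orders sum to 3 (valence 4) → 1 H
  atom 4: O, bond orders sum to 2 (valence 2) → 0 H
  atom 5: C, bond orders sum to 1 (valence 4) → 3 H
  atom 6: C, bond orders sum to 3 (valence 4) → 1 H
  atom 7: C, bond orders sum to 1 (valence 4) → 3 H
  atom 8: C, bond orders sum to 2 (valence 4) → 2 H
  atom 9: C, bond orders sum to 4 (valence 4) → 0 H
  atom 10: O, bond orders sum to 2 (valence 2) → 0 H
  atom 11: N with explicit H count 2
Totals → C:7, H:14, Cl:1, N:1, O:2.

C7H14ClNO2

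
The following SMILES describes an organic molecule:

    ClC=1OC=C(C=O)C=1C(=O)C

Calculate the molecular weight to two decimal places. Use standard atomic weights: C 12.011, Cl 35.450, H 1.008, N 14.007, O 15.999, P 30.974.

172.56 g/mol

First, the molecular formula is C7H5ClO3 (counting implicit H from valence).
  C: 7 × 12.011 = 84.077
  Cl: 1 × 35.450 = 35.450
  H: 5 × 1.008 = 5.040
  O: 3 × 15.999 = 47.997
Sum: 7×12.011 + 1×35.450 + 5×1.008 + 3×15.999 = 172.564 → 172.56 g/mol.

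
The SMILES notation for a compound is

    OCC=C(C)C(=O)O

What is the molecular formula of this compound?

Walk through each heavy atom and fill implicit hydrogens from standard valence (C 4, N 3, O 2, S 2, halogen 1):
  atom 1: O, bond orders sum to 1 (valence 2) → 1 H
  atom 2: C, bond orders sum to 2 (valence 4) → 2 H
  atom 3: C, bond orders sum to 3 (valence 4) → 1 H
  atom 4: C, bond orders sum to 4 (valence 4) → 0 H
  atom 5: C, bond orders sum to 1 (valence 4) → 3 H
  atom 6: C, bond orders sum to 4 (valence 4) → 0 H
  atom 7: O, bond orders sum to 2 (valence 2) → 0 H
  atom 8: O, bond orders sum to 1 (valence 2) → 1 H
Totals → C:5, H:8, O:3.
In Hill order: C5H8O3.

C5H8O3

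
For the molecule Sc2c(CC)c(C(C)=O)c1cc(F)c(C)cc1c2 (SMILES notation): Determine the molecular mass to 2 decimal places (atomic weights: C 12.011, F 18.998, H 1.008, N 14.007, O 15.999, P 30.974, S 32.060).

262.34 g/mol

First, the molecular formula is C15H15FOS (counting implicit H from valence).
  C: 15 × 12.011 = 180.165
  F: 1 × 18.998 = 18.998
  H: 15 × 1.008 = 15.120
  O: 1 × 15.999 = 15.999
  S: 1 × 32.060 = 32.060
Sum: 15×12.011 + 1×18.998 + 15×1.008 + 1×15.999 + 1×32.060 = 262.342 → 262.34 g/mol.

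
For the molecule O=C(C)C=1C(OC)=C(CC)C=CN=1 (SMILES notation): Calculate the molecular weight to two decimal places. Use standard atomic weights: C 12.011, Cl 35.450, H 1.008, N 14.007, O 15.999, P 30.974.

179.22 g/mol

First, the molecular formula is C10H13NO2 (counting implicit H from valence).
  C: 10 × 12.011 = 120.110
  H: 13 × 1.008 = 13.104
  N: 1 × 14.007 = 14.007
  O: 2 × 15.999 = 31.998
Sum: 10×12.011 + 13×1.008 + 1×14.007 + 2×15.999 = 179.219 → 179.22 g/mol.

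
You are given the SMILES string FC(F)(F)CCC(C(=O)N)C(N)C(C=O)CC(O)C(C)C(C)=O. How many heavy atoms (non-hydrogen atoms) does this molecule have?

Every atom symbol written in the SMILES (organic subset) is one heavy atom; implicit H are not written.
Heavy atoms by element → C:14, F:3, N:2, O:4.
Total: 23.

23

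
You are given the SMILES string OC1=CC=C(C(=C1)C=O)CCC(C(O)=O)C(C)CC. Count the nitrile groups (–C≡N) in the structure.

Scan the SMILES for the nitrile motif — none present.
Groups that are present: 1 aldehyde, 1 carboxylic acid, 1 hydroxyl.

0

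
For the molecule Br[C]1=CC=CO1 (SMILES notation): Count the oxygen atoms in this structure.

Scan the SMILES for O atoms (remember two-letter symbols like Cl and Br are single atoms).
Oxygen count: 1.

1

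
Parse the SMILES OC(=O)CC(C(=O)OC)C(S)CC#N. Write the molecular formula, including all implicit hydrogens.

Walk through each heavy atom and fill implicit hydrogens from standard valence (C 4, N 3, O 2, S 2, halogen 1):
  atom 1: O, bond orders sum to 1 (valence 2) → 1 H
  atom 2: C, bond orders sum to 4 (valence 4) → 0 H
  atom 3: O, bond orders sum to 2 (valence 2) → 0 H
  atom 4: C, bond orders sum to 2 (valence 4) → 2 H
  atom 5: C, bond orders sum to 3 (valence 4) → 1 H
  atom 6: C, bond orders sum to 4 (valence 4) → 0 H
  atom 7: O, bond orders sum to 2 (valence 2) → 0 H
  atom 8: O, bond orders sum to 2 (valence 2) → 0 H
  atom 9: C, bond orders sum to 1 (valence 4) → 3 H
  atom 10: C, bond orders sum to 3 (valence 4) → 1 H
  atom 11: S, bond orders sum to 1 (valence 2) → 1 H
  atom 12: C, bond orders sum to 2 (valence 4) → 2 H
  atom 13: C, bond orders sum to 4 (valence 4) → 0 H
  atom 14: N, bond orders sum to 3 (valence 3) → 0 H
Totals → C:8, H:11, N:1, O:4, S:1.
In Hill order: C8H11NO4S.

C8H11NO4S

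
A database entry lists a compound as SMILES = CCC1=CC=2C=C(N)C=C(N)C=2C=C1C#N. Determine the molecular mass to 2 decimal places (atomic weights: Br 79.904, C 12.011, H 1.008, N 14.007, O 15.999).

First, the molecular formula is C13H13N3 (counting implicit H from valence).
  C: 13 × 12.011 = 156.143
  H: 13 × 1.008 = 13.104
  N: 3 × 14.007 = 42.021
Sum: 13×12.011 + 13×1.008 + 3×14.007 = 211.268 → 211.27 g/mol.

211.27 g/mol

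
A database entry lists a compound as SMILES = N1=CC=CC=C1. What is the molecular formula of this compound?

C5H5N

Walk through each heavy atom and fill implicit hydrogens from standard valence (C 4, N 3, O 2, S 2, halogen 1):
  atom 1: N, bond orders sum to 3 (valence 3) → 0 H
  atom 2: C, bond orders sum to 3 (valence 4) → 1 H
  atom 3: C, bond orders sum to 3 (valence 4) → 1 H
  atom 4: C, bond orders sum to 3 (valence 4) → 1 H
  atom 5: C, bond orders sum to 3 (valence 4) → 1 H
  atom 6: C, bond orders sum to 3 (valence 4) → 1 H
Totals → C:5, H:5, N:1.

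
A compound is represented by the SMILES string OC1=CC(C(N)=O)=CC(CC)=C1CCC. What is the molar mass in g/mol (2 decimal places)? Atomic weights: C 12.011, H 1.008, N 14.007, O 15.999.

First, the molecular formula is C12H17NO2 (counting implicit H from valence).
  C: 12 × 12.011 = 144.132
  H: 17 × 1.008 = 17.136
  N: 1 × 14.007 = 14.007
  O: 2 × 15.999 = 31.998
Sum: 12×12.011 + 17×1.008 + 1×14.007 + 2×15.999 = 207.273 → 207.27 g/mol.

207.27 g/mol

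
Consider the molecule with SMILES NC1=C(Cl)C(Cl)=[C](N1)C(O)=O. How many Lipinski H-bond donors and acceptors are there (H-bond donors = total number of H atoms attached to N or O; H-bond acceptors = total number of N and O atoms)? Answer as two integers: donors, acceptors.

Donors: find every N or O and count the H atoms it carries.
  atom 1 (N): bond orders sum to 1 → 2 H
  atom 8 (N): bond orders sum to 2 → 1 H
  atom 10 (O): bond orders sum to 1 → 1 H
  atom 11 (O): bond orders sum to 2 → 0 H
Lipinski HBD = 4.
Acceptors: N atoms = 2, O atoms = 2 → HBA = 4.

4, 4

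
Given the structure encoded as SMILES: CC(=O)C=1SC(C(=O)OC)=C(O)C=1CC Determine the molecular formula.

Walk through each heavy atom and fill implicit hydrogens from standard valence (C 4, N 3, O 2, S 2, halogen 1):
  atom 1: C, bond orders sum to 1 (valence 4) → 3 H
  atom 2: C, bond orders sum to 4 (valence 4) → 0 H
  atom 3: O, bond orders sum to 2 (valence 2) → 0 H
  atom 4: C, bond orders sum to 4 (valence 4) → 0 H
  atom 5: S, bond orders sum to 2 (valence 2) → 0 H
  atom 6: C, bond orders sum to 4 (valence 4) → 0 H
  atom 7: C, bond orders sum to 4 (valence 4) → 0 H
  atom 8: O, bond orders sum to 2 (valence 2) → 0 H
  atom 9: O, bond orders sum to 2 (valence 2) → 0 H
  atom 10: C, bond orders sum to 1 (valence 4) → 3 H
  atom 11: C, bond orders sum to 4 (valence 4) → 0 H
  atom 12: O, bond orders sum to 1 (valence 2) → 1 H
  atom 13: C, bond orders sum to 4 (valence 4) → 0 H
  atom 14: C, bond orders sum to 2 (valence 4) → 2 H
  atom 15: C, bond orders sum to 1 (valence 4) → 3 H
Totals → C:10, H:12, O:4, S:1.

C10H12O4S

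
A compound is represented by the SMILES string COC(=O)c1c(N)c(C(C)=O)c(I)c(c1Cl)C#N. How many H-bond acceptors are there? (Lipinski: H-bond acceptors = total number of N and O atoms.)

5

N atoms: 2; O atoms: 3.
Lipinski HBA = 2 + 3 = 5.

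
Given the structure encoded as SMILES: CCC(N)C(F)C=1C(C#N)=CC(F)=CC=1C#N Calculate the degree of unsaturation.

8

Degree of unsaturation = (number of rings) + (number of π bonds).
Ring closures in the SMILES: 1.
π bonds: 3 double bonds (each 1 DoU), 2 triple bonds (each 2 DoU) → 7 DoU from unsaturation.
Total DoU = 1 + 7 = 8.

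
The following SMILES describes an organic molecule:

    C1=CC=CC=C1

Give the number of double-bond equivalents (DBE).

4

Molecular formula: C6H6.
DoU = (2C + 2 + N − H − X) / 2, where X is the halogen count and O/S are ignored.
    = (2·6 + 2 + 0 − 6 − 0) / 2 = 8 / 2 = 4.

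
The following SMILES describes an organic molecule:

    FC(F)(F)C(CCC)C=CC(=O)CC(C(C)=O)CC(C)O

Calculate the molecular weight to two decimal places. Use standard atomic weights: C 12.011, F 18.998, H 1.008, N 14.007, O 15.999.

308.34 g/mol

First, the molecular formula is C15H23F3O3 (counting implicit H from valence).
  C: 15 × 12.011 = 180.165
  F: 3 × 18.998 = 56.994
  H: 23 × 1.008 = 23.184
  O: 3 × 15.999 = 47.997
Sum: 15×12.011 + 3×18.998 + 23×1.008 + 3×15.999 = 308.340 → 308.34 g/mol.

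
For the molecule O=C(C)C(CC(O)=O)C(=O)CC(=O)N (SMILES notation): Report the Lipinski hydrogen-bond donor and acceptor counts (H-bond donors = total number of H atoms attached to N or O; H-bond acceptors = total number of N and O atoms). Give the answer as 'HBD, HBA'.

3, 6

Donors: find every N or O and count the H atoms it carries.
  atom 1 (O): bond orders sum to 2 → 0 H
  atom 7 (O): bond orders sum to 1 → 1 H
  atom 8 (O): bond orders sum to 2 → 0 H
  atom 10 (O): bond orders sum to 2 → 0 H
  atom 13 (O): bond orders sum to 2 → 0 H
  atom 14 (N): bond orders sum to 1 → 2 H
Lipinski HBD = 3.
Acceptors: N atoms = 1, O atoms = 5 → HBA = 6.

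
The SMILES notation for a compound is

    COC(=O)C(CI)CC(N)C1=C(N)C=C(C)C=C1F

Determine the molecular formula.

C13H18FIN2O2

Walk through each heavy atom and fill implicit hydrogens from standard valence (C 4, N 3, O 2, S 2, halogen 1):
  atom 1: C, bond orders sum to 1 (valence 4) → 3 H
  atom 2: O, bond orders sum to 2 (valence 2) → 0 H
  atom 3: C, bond orders sum to 4 (valence 4) → 0 H
  atom 4: O, bond orders sum to 2 (valence 2) → 0 H
  atom 5: C, bond orders sum to 3 (valence 4) → 1 H
  atom 6: C, bond orders sum to 2 (valence 4) → 2 H
  atom 7: I (halogen, monovalent) → 0 H
  atom 8: C, bond orders sum to 2 (valence 4) → 2 H
  atom 9: C, bond orders sum to 3 (valence 4) → 1 H
  atom 10: N, bond orders sum to 1 (valence 3) → 2 H
  atom 11: C, bond orders sum to 4 (valence 4) → 0 H
  atom 12: C, bond orders sum to 4 (valence 4) → 0 H
  atom 13: N, bond orders sum to 1 (valence 3) → 2 H
  atom 14: C, bond orders sum to 3 (valence 4) → 1 H
  atom 15: C, bond orders sum to 4 (valence 4) → 0 H
  atom 16: C, bond orders sum to 1 (valence 4) → 3 H
  atom 17: C, bond orders sum to 3 (valence 4) → 1 H
  atom 18: C, bond orders sum to 4 (valence 4) → 0 H
  atom 19: F (halogen, monovalent) → 0 H
Totals → C:13, H:18, F:1, I:1, N:2, O:2.
In Hill order: C13H18FIN2O2.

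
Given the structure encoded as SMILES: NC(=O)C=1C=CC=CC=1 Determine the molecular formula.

C7H7NO

Walk through each heavy atom and fill implicit hydrogens from standard valence (C 4, N 3, O 2, S 2, halogen 1):
  atom 1: N, bond orders sum to 1 (valence 3) → 2 H
  atom 2: C, bond orders sum to 4 (valence 4) → 0 H
  atom 3: O, bond orders sum to 2 (valence 2) → 0 H
  atom 4: C, bond orders sum to 4 (valence 4) → 0 H
  atom 5: C, bond orders sum to 3 (valence 4) → 1 H
  atom 6: C, bond orders sum to 3 (valence 4) → 1 H
  atom 7: C, bond orders sum to 3 (valence 4) → 1 H
  atom 8: C, bond orders sum to 3 (valence 4) → 1 H
  atom 9: C, bond orders sum to 3 (valence 4) → 1 H
Totals → C:7, H:7, N:1, O:1.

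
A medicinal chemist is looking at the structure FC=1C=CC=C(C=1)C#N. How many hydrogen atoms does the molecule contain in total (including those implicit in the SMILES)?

4

Walk through each heavy atom and fill implicit hydrogens from standard valence (C 4, N 3, O 2, S 2, halogen 1):
  atom 1: F (halogen, monovalent) → 0 H
  atom 2: C, bond orders sum to 4 (valence 4) → 0 H
  atom 3: C, bond orders sum to 3 (valence 4) → 1 H
  atom 4: C, bond orders sum to 3 (valence 4) → 1 H
  atom 5: C, bond orders sum to 3 (valence 4) → 1 H
  atom 6: C, bond orders sum to 4 (valence 4) → 0 H
  atom 7: C, bond orders sum to 3 (valence 4) → 1 H
  atom 8: C, bond orders sum to 4 (valence 4) → 0 H
  atom 9: N, bond orders sum to 3 (valence 3) → 0 H
Total hydrogens: 4.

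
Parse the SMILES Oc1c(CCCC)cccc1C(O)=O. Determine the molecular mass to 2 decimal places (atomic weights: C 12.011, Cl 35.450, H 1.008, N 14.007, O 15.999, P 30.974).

194.23 g/mol

First, the molecular formula is C11H14O3 (counting implicit H from valence).
  C: 11 × 12.011 = 132.121
  H: 14 × 1.008 = 14.112
  O: 3 × 15.999 = 47.997
Sum: 11×12.011 + 14×1.008 + 3×15.999 = 194.230 → 194.23 g/mol.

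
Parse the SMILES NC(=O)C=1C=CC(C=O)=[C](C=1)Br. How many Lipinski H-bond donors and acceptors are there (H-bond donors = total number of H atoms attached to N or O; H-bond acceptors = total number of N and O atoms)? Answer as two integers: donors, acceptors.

2, 3

Donors: find every N or O and count the H atoms it carries.
  atom 1 (N): bond orders sum to 1 → 2 H
  atom 3 (O): bond orders sum to 2 → 0 H
  atom 9 (O): bond orders sum to 2 → 0 H
Lipinski HBD = 2.
Acceptors: N atoms = 1, O atoms = 2 → HBA = 3.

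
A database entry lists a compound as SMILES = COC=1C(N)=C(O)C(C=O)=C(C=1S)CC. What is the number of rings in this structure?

1

In SMILES, each pair of matching ring-closure digits denotes one ring-closing bond; the number of such bonds equals the number of independent rings.
Ring-closure bonds here: 1.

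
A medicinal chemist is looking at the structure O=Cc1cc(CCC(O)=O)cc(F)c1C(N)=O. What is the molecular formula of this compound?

C11H10FNO4

Walk through each heavy atom and fill implicit hydrogens from standard valence (C 4, N 3, O 2, S 2, halogen 1); for lowercase aromatic atoms, an aromatic c carries 1 H when it has two neighbours and 0 H with three, and aromatic n carries 0 H:
  atom 1: O, bond orders sum to 2 (valence 2) → 0 H
  atom 2: C, bond orders sum to 3 (valence 4) → 1 H
  atom 3: aromatic c, 3 neighbours → 0 H
  atom 4: aromatic c, 2 neighbours → 1 H
  atom 5: aromatic c, 3 neighbours → 0 H
  atom 6: C, bond orders sum to 2 (valence 4) → 2 H
  atom 7: C, bond orders sum to 2 (valence 4) → 2 H
  atom 8: C, bond orders sum to 4 (valence 4) → 0 H
  atom 9: O, bond orders sum to 1 (valence 2) → 1 H
  atom 10: O, bond orders sum to 2 (valence 2) → 0 H
  atom 11: aromatic c, 2 neighbours → 1 H
  atom 12: aromatic c, 3 neighbours → 0 H
  atom 13: F (halogen, monovalent) → 0 H
  atom 14: aromatic c, 3 neighbours → 0 H
  atom 15: C, bond orders sum to 4 (valence 4) → 0 H
  atom 16: N, bond orders sum to 1 (valence 3) → 2 H
  atom 17: O, bond orders sum to 2 (valence 2) → 0 H
Totals → C:11, H:10, F:1, N:1, O:4.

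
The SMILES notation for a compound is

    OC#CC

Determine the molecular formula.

C3H4O

Walk through each heavy atom and fill implicit hydrogens from standard valence (C 4, N 3, O 2, S 2, halogen 1):
  atom 1: O, bond orders sum to 1 (valence 2) → 1 H
  atom 2: C, bond orders sum to 4 (valence 4) → 0 H
  atom 3: C, bond orders sum to 4 (valence 4) → 0 H
  atom 4: C, bond orders sum to 1 (valence 4) → 3 H
Totals → C:3, H:4, O:1.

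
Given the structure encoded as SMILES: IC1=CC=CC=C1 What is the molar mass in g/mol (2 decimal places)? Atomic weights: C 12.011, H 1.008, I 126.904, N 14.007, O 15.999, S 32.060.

First, the molecular formula is C6H5I (counting implicit H from valence).
  C: 6 × 12.011 = 72.066
  H: 5 × 1.008 = 5.040
  I: 1 × 126.904 = 126.904
Sum: 6×12.011 + 5×1.008 + 1×126.904 = 204.010 → 204.01 g/mol.

204.01 g/mol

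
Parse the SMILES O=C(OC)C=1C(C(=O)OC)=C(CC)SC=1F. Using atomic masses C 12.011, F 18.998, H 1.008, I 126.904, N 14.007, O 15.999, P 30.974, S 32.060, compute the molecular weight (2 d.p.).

246.25 g/mol

First, the molecular formula is C10H11FO4S (counting implicit H from valence).
  C: 10 × 12.011 = 120.110
  F: 1 × 18.998 = 18.998
  H: 11 × 1.008 = 11.088
  O: 4 × 15.999 = 63.996
  S: 1 × 32.060 = 32.060
Sum: 10×12.011 + 1×18.998 + 11×1.008 + 4×15.999 + 1×32.060 = 246.252 → 246.25 g/mol.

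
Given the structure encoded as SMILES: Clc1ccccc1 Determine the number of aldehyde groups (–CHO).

Scan the SMILES for the aldehyde motif — none present.

0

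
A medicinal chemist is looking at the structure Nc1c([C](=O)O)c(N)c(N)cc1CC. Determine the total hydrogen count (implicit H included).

13

Walk through each heavy atom and fill implicit hydrogens from standard valence (C 4, N 3, O 2, S 2, halogen 1); for lowercase aromatic atoms, an aromatic c carries 1 H when it has two neighbours and 0 H with three, and aromatic n carries 0 H:
  atom 1: N, bond orders sum to 1 (valence 3) → 2 H
  atom 2: aromatic c, 3 neighbours → 0 H
  atom 3: aromatic c, 3 neighbours → 0 H
  atom 4: C with explicit H count 0
  atom 5: O, bond orders sum to 2 (valence 2) → 0 H
  atom 6: O, bond orders sum to 1 (valence 2) → 1 H
  atom 7: aromatic c, 3 neighbours → 0 H
  atom 8: N, bond orders sum to 1 (valence 3) → 2 H
  atom 9: aromatic c, 3 neighbours → 0 H
  atom 10: N, bond orders sum to 1 (valence 3) → 2 H
  atom 11: aromatic c, 2 neighbours → 1 H
  atom 12: aromatic c, 3 neighbours → 0 H
  atom 13: C, bond orders sum to 2 (valence 4) → 2 H
  atom 14: C, bond orders sum to 1 (valence 4) → 3 H
Total hydrogens: 13.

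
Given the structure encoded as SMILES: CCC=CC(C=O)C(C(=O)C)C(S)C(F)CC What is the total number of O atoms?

Scan the SMILES for O atoms (remember two-letter symbols like Cl and Br are single atoms).
Oxygen count: 2.

2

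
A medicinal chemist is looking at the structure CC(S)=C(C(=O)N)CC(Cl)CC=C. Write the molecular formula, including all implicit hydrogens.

C9H14ClNOS

Walk through each heavy atom and fill implicit hydrogens from standard valence (C 4, N 3, O 2, S 2, halogen 1):
  atom 1: C, bond orders sum to 1 (valence 4) → 3 H
  atom 2: C, bond orders sum to 4 (valence 4) → 0 H
  atom 3: S, bond orders sum to 1 (valence 2) → 1 H
  atom 4: C, bond orders sum to 4 (valence 4) → 0 H
  atom 5: C, bond orders sum to 4 (valence 4) → 0 H
  atom 6: O, bond orders sum to 2 (valence 2) → 0 H
  atom 7: N, bond orders sum to 1 (valence 3) → 2 H
  atom 8: C, bond orders sum to 2 (valence 4) → 2 H
  atom 9: C, bond orders sum to 3 (valence 4) → 1 H
  atom 10: Cl (halogen, monovalent) → 0 H
  atom 11: C, bond orders sum to 2 (valence 4) → 2 H
  atom 12: C, bond orders sum to 3 (valence 4) → 1 H
  atom 13: C, bond orders sum to 2 (valence 4) → 2 H
Totals → C:9, H:14, Cl:1, N:1, O:1, S:1.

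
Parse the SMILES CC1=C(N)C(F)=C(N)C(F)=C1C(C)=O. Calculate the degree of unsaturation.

Molecular formula: C9H10F2N2O.
DoU = (2C + 2 + N − H − X) / 2, where X is the halogen count and O/S are ignored.
    = (2·9 + 2 + 2 − 10 − 2) / 2 = 10 / 2 = 5.

5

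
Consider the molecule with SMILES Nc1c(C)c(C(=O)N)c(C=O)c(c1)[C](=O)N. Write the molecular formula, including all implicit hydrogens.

C10H11N3O3

Walk through each heavy atom and fill implicit hydrogens from standard valence (C 4, N 3, O 2, S 2, halogen 1); for lowercase aromatic atoms, an aromatic c carries 1 H when it has two neighbours and 0 H with three, and aromatic n carries 0 H:
  atom 1: N, bond orders sum to 1 (valence 3) → 2 H
  atom 2: aromatic c, 3 neighbours → 0 H
  atom 3: aromatic c, 3 neighbours → 0 H
  atom 4: C, bond orders sum to 1 (valence 4) → 3 H
  atom 5: aromatic c, 3 neighbours → 0 H
  atom 6: C, bond orders sum to 4 (valence 4) → 0 H
  atom 7: O, bond orders sum to 2 (valence 2) → 0 H
  atom 8: N, bond orders sum to 1 (valence 3) → 2 H
  atom 9: aromatic c, 3 neighbours → 0 H
  atom 10: C, bond orders sum to 3 (valence 4) → 1 H
  atom 11: O, bond orders sum to 2 (valence 2) → 0 H
  atom 12: aromatic c, 3 neighbours → 0 H
  atom 13: aromatic c, 2 neighbours → 1 H
  atom 14: C with explicit H count 0
  atom 15: O, bond orders sum to 2 (valence 2) → 0 H
  atom 16: N, bond orders sum to 1 (valence 3) → 2 H
Totals → C:10, H:11, N:3, O:3.
In Hill order: C10H11N3O3.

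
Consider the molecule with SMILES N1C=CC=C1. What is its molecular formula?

C4H5N

Walk through each heavy atom and fill implicit hydrogens from standard valence (C 4, N 3, O 2, S 2, halogen 1):
  atom 1: N, bond orders sum to 2 (valence 3) → 1 H
  atom 2: C, bond orders sum to 3 (valence 4) → 1 H
  atom 3: C, bond orders sum to 3 (valence 4) → 1 H
  atom 4: C, bond orders sum to 3 (valence 4) → 1 H
  atom 5: C, bond orders sum to 3 (valence 4) → 1 H
Totals → C:4, H:5, N:1.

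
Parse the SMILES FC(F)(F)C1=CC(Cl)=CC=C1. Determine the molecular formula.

C7H4ClF3

Walk through each heavy atom and fill implicit hydrogens from standard valence (C 4, N 3, O 2, S 2, halogen 1):
  atom 1: F (halogen, monovalent) → 0 H
  atom 2: C, bond orders sum to 4 (valence 4) → 0 H
  atom 3: F (halogen, monovalent) → 0 H
  atom 4: F (halogen, monovalent) → 0 H
  atom 5: C, bond orders sum to 4 (valence 4) → 0 H
  atom 6: C, bond orders sum to 3 (valence 4) → 1 H
  atom 7: C, bond orders sum to 4 (valence 4) → 0 H
  atom 8: Cl (halogen, monovalent) → 0 H
  atom 9: C, bond orders sum to 3 (valence 4) → 1 H
  atom 10: C, bond orders sum to 3 (valence 4) → 1 H
  atom 11: C, bond orders sum to 3 (valence 4) → 1 H
Totals → C:7, H:4, Cl:1, F:3.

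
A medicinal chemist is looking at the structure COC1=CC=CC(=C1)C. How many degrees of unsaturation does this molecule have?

4

Degree of unsaturation = (number of rings) + (number of π bonds).
Ring closures in the SMILES: 1.
π bonds: 3 double bonds (each 1 DoU) → 3 DoU from unsaturation.
Total DoU = 1 + 3 = 4.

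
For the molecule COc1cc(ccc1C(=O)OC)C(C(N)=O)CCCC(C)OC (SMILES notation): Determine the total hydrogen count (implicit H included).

25

Walk through each heavy atom and fill implicit hydrogens from standard valence (C 4, N 3, O 2, S 2, halogen 1); for lowercase aromatic atoms, an aromatic c carries 1 H when it has two neighbours and 0 H with three, and aromatic n carries 0 H:
  atom 1: C, bond orders sum to 1 (valence 4) → 3 H
  atom 2: O, bond orders sum to 2 (valence 2) → 0 H
  atom 3: aromatic c, 3 neighbours → 0 H
  atom 4: aromatic c, 2 neighbours → 1 H
  atom 5: aromatic c, 3 neighbours → 0 H
  atom 6: aromatic c, 2 neighbours → 1 H
  atom 7: aromatic c, 2 neighbours → 1 H
  atom 8: aromatic c, 3 neighbours → 0 H
  atom 9: C, bond orders sum to 4 (valence 4) → 0 H
  atom 10: O, bond orders sum to 2 (valence 2) → 0 H
  atom 11: O, bond orders sum to 2 (valence 2) → 0 H
  atom 12: C, bond orders sum to 1 (valence 4) → 3 H
  atom 13: C, bond orders sum to 3 (valence 4) → 1 H
  atom 14: C, bond orders sum to 4 (valence 4) → 0 H
  atom 15: N, bond orders sum to 1 (valence 3) → 2 H
  atom 16: O, bond orders sum to 2 (valence 2) → 0 H
  atom 17: C, bond orders sum to 2 (valence 4) → 2 H
  atom 18: C, bond orders sum to 2 (valence 4) → 2 H
  atom 19: C, bond orders sum to 2 (valence 4) → 2 H
  atom 20: C, bond orders sum to 3 (valence 4) → 1 H
  atom 21: C, bond orders sum to 1 (valence 4) → 3 H
  atom 22: O, bond orders sum to 2 (valence 2) → 0 H
  atom 23: C, bond orders sum to 1 (valence 4) → 3 H
Total hydrogens: 25.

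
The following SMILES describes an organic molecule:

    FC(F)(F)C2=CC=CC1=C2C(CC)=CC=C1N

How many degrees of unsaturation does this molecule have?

Degree of unsaturation = (number of rings) + (number of π bonds).
Ring closures in the SMILES: 2.
π bonds: 5 double bonds (each 1 DoU) → 5 DoU from unsaturation.
Total DoU = 2 + 5 = 7.

7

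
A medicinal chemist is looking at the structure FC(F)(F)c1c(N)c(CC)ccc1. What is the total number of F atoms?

Scan the SMILES for F atoms (remember two-letter symbols like Cl and Br are single atoms).
Fluorine count: 3.

3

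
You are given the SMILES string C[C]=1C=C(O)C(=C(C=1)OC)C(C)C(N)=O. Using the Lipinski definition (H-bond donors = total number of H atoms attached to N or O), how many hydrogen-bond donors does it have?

3

Donors: find every N or O and count the H atoms it carries.
  atom 5 (O): bond orders sum to 1 → 1 H
  atom 9 (O): bond orders sum to 2 → 0 H
  atom 14 (N): bond orders sum to 1 → 2 H
  atom 15 (O): bond orders sum to 2 → 0 H
Lipinski HBD = 3.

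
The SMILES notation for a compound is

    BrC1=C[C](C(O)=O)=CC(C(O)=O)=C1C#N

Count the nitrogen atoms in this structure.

1

Scan the SMILES for N atoms (remember two-letter symbols like Cl and Br are single atoms).
Nitrogen count: 1.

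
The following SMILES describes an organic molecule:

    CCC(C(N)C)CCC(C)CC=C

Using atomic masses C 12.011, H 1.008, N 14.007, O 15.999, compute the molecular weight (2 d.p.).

First, the molecular formula is C12H25N (counting implicit H from valence).
  C: 12 × 12.011 = 144.132
  H: 25 × 1.008 = 25.200
  N: 1 × 14.007 = 14.007
Sum: 12×12.011 + 25×1.008 + 1×14.007 = 183.339 → 183.34 g/mol.

183.34 g/mol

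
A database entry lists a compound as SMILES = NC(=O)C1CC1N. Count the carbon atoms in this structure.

Count every carbon token in the SMILES (each C, including those in ring-closure positions and inside branches).
Carbon count: 4.

4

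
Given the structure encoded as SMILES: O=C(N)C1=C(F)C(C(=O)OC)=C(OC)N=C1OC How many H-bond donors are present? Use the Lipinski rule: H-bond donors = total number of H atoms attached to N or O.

Donors: find every N or O and count the H atoms it carries.
  atom 1 (O): bond orders sum to 2 → 0 H
  atom 3 (N): bond orders sum to 1 → 2 H
  atom 9 (O): bond orders sum to 2 → 0 H
  atom 10 (O): bond orders sum to 2 → 0 H
  atom 13 (O): bond orders sum to 2 → 0 H
  atom 15 (N): bond orders sum to 3 → 0 H
  atom 17 (O): bond orders sum to 2 → 0 H
Lipinski HBD = 2.

2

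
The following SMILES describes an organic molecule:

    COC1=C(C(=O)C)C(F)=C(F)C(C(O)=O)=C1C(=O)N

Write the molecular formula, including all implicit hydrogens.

C11H9F2NO5

Walk through each heavy atom and fill implicit hydrogens from standard valence (C 4, N 3, O 2, S 2, halogen 1):
  atom 1: C, bond orders sum to 1 (valence 4) → 3 H
  atom 2: O, bond orders sum to 2 (valence 2) → 0 H
  atom 3: C, bond orders sum to 4 (valence 4) → 0 H
  atom 4: C, bond orders sum to 4 (valence 4) → 0 H
  atom 5: C, bond orders sum to 4 (valence 4) → 0 H
  atom 6: O, bond orders sum to 2 (valence 2) → 0 H
  atom 7: C, bond orders sum to 1 (valence 4) → 3 H
  atom 8: C, bond orders sum to 4 (valence 4) → 0 H
  atom 9: F (halogen, monovalent) → 0 H
  atom 10: C, bond orders sum to 4 (valence 4) → 0 H
  atom 11: F (halogen, monovalent) → 0 H
  atom 12: C, bond orders sum to 4 (valence 4) → 0 H
  atom 13: C, bond orders sum to 4 (valence 4) → 0 H
  atom 14: O, bond orders sum to 1 (valence 2) → 1 H
  atom 15: O, bond orders sum to 2 (valence 2) → 0 H
  atom 16: C, bond orders sum to 4 (valence 4) → 0 H
  atom 17: C, bond orders sum to 4 (valence 4) → 0 H
  atom 18: O, bond orders sum to 2 (valence 2) → 0 H
  atom 19: N, bond orders sum to 1 (valence 3) → 2 H
Totals → C:11, H:9, F:2, N:1, O:5.
In Hill order: C11H9F2NO5.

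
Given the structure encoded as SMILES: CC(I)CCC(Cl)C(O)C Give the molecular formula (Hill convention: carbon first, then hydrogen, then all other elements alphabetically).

Walk through each heavy atom and fill implicit hydrogens from standard valence (C 4, N 3, O 2, S 2, halogen 1):
  atom 1: C, bond orders sum to 1 (valence 4) → 3 H
  atom 2: C, bond orders sum to 3 (valence 4) → 1 H
  atom 3: I (halogen, monovalent) → 0 H
  atom 4: C, bond orders sum to 2 (valence 4) → 2 H
  atom 5: C, bond orders sum to 2 (valence 4) → 2 H
  atom 6: C, bond orders sum to 3 (valence 4) → 1 H
  atom 7: Cl (halogen, monovalent) → 0 H
  atom 8: C, bond orders sum to 3 (valence 4) → 1 H
  atom 9: O, bond orders sum to 1 (valence 2) → 1 H
  atom 10: C, bond orders sum to 1 (valence 4) → 3 H
Totals → C:7, H:14, Cl:1, I:1, O:1.
In Hill order: C7H14ClIO.

C7H14ClIO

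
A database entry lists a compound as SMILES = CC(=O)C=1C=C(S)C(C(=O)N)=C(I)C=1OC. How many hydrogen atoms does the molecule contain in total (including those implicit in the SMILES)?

Walk through each heavy atom and fill implicit hydrogens from standard valence (C 4, N 3, O 2, S 2, halogen 1):
  atom 1: C, bond orders sum to 1 (valence 4) → 3 H
  atom 2: C, bond orders sum to 4 (valence 4) → 0 H
  atom 3: O, bond orders sum to 2 (valence 2) → 0 H
  atom 4: C, bond orders sum to 4 (valence 4) → 0 H
  atom 5: C, bond orders sum to 3 (valence 4) → 1 H
  atom 6: C, bond orders sum to 4 (valence 4) → 0 H
  atom 7: S, bond orders sum to 1 (valence 2) → 1 H
  atom 8: C, bond orders sum to 4 (valence 4) → 0 H
  atom 9: C, bond orders sum to 4 (valence 4) → 0 H
  atom 10: O, bond orders sum to 2 (valence 2) → 0 H
  atom 11: N, bond orders sum to 1 (valence 3) → 2 H
  atom 12: C, bond orders sum to 4 (valence 4) → 0 H
  atom 13: I (halogen, monovalent) → 0 H
  atom 14: C, bond orders sum to 4 (valence 4) → 0 H
  atom 15: O, bond orders sum to 2 (valence 2) → 0 H
  atom 16: C, bond orders sum to 1 (valence 4) → 3 H
Total hydrogens: 10.

10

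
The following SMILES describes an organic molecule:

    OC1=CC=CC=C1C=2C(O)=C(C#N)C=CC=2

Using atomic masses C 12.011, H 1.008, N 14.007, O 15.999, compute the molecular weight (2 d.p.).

First, the molecular formula is C13H9NO2 (counting implicit H from valence).
  C: 13 × 12.011 = 156.143
  H: 9 × 1.008 = 9.072
  N: 1 × 14.007 = 14.007
  O: 2 × 15.999 = 31.998
Sum: 13×12.011 + 9×1.008 + 1×14.007 + 2×15.999 = 211.220 → 211.22 g/mol.

211.22 g/mol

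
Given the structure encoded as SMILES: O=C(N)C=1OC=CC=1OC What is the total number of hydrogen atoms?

7

Walk through each heavy atom and fill implicit hydrogens from standard valence (C 4, N 3, O 2, S 2, halogen 1):
  atom 1: O, bond orders sum to 2 (valence 2) → 0 H
  atom 2: C, bond orders sum to 4 (valence 4) → 0 H
  atom 3: N, bond orders sum to 1 (valence 3) → 2 H
  atom 4: C, bond orders sum to 4 (valence 4) → 0 H
  atom 5: O, bond orders sum to 2 (valence 2) → 0 H
  atom 6: C, bond orders sum to 3 (valence 4) → 1 H
  atom 7: C, bond orders sum to 3 (valence 4) → 1 H
  atom 8: C, bond orders sum to 4 (valence 4) → 0 H
  atom 9: O, bond orders sum to 2 (valence 2) → 0 H
  atom 10: C, bond orders sum to 1 (valence 4) → 3 H
Total hydrogens: 7.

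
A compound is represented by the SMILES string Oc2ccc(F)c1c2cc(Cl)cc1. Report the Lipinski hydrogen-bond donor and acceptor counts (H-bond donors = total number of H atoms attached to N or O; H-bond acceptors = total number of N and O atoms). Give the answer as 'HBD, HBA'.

1, 1

Donors: find every N or O and count the H atoms it carries.
  atom 1 (O): bond orders sum to 1 → 1 H
Lipinski HBD = 1.
Acceptors: N atoms = 0, O atoms = 1 → HBA = 1.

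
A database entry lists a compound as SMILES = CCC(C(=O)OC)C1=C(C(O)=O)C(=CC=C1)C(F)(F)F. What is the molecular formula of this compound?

C13H13F3O4

Walk through each heavy atom and fill implicit hydrogens from standard valence (C 4, N 3, O 2, S 2, halogen 1):
  atom 1: C, bond orders sum to 1 (valence 4) → 3 H
  atom 2: C, bond orders sum to 2 (valence 4) → 2 H
  atom 3: C, bond orders sum to 3 (valence 4) → 1 H
  atom 4: C, bond orders sum to 4 (valence 4) → 0 H
  atom 5: O, bond orders sum to 2 (valence 2) → 0 H
  atom 6: O, bond orders sum to 2 (valence 2) → 0 H
  atom 7: C, bond orders sum to 1 (valence 4) → 3 H
  atom 8: C, bond orders sum to 4 (valence 4) → 0 H
  atom 9: C, bond orders sum to 4 (valence 4) → 0 H
  atom 10: C, bond orders sum to 4 (valence 4) → 0 H
  atom 11: O, bond orders sum to 1 (valence 2) → 1 H
  atom 12: O, bond orders sum to 2 (valence 2) → 0 H
  atom 13: C, bond orders sum to 4 (valence 4) → 0 H
  atom 14: C, bond orders sum to 3 (valence 4) → 1 H
  atom 15: C, bond orders sum to 3 (valence 4) → 1 H
  atom 16: C, bond orders sum to 3 (valence 4) → 1 H
  atom 17: C, bond orders sum to 4 (valence 4) → 0 H
  atom 18: F (halogen, monovalent) → 0 H
  atom 19: F (halogen, monovalent) → 0 H
  atom 20: F (halogen, monovalent) → 0 H
Totals → C:13, H:13, F:3, O:4.
In Hill order: C13H13F3O4.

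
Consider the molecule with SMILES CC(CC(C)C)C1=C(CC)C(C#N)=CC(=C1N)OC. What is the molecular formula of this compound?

Walk through each heavy atom and fill implicit hydrogens from standard valence (C 4, N 3, O 2, S 2, halogen 1):
  atom 1: C, bond orders sum to 1 (valence 4) → 3 H
  atom 2: C, bond orders sum to 3 (valence 4) → 1 H
  atom 3: C, bond orders sum to 2 (valence 4) → 2 H
  atom 4: C, bond orders sum to 3 (valence 4) → 1 H
  atom 5: C, bond orders sum to 1 (valence 4) → 3 H
  atom 6: C, bond orders sum to 1 (valence 4) → 3 H
  atom 7: C, bond orders sum to 4 (valence 4) → 0 H
  atom 8: C, bond orders sum to 4 (valence 4) → 0 H
  atom 9: C, bond orders sum to 2 (valence 4) → 2 H
  atom 10: C, bond orders sum to 1 (valence 4) → 3 H
  atom 11: C, bond orders sum to 4 (valence 4) → 0 H
  atom 12: C, bond orders sum to 4 (valence 4) → 0 H
  atom 13: N, bond orders sum to 3 (valence 3) → 0 H
  atom 14: C, bond orders sum to 3 (valence 4) → 1 H
  atom 15: C, bond orders sum to 4 (valence 4) → 0 H
  atom 16: C, bond orders sum to 4 (valence 4) → 0 H
  atom 17: N, bond orders sum to 1 (valence 3) → 2 H
  atom 18: O, bond orders sum to 2 (valence 2) → 0 H
  atom 19: C, bond orders sum to 1 (valence 4) → 3 H
Totals → C:16, H:24, N:2, O:1.

C16H24N2O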